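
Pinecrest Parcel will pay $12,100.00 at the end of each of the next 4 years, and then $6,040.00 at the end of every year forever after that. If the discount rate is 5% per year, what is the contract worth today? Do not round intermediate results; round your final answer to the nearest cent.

$142288.46

PV of 4-year annuity: $12,100.00 × [1 − (1+0.05)^−4] / 0.05 = 42906.00110
Perpetuity value at year 4: $6,040.00 / 0.05 = 120800.00000
PV of perpetuity: 120800.00000 / (1+0.05)^4 = 99382.45895
Total PV = 42906.00110 + 99382.45895 = 142288.46006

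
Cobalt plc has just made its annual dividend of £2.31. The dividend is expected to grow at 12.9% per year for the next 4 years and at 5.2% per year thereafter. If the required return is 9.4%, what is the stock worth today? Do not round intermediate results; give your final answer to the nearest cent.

£75.63

D_1 = 2.60799
D_2 = 2.94442
D_3 = 3.32425
D_4 = 3.75308
Terminal value at year 4: TV = D_4×(1+g_2)/(r−g_2) = 3.94824/0.042 = 94.00570
P_0 = D_1/(1+r)^1 + D_2/(1+r)^2 + D_3/(1+r)^3 + D_4/(1+r)^4 + TV/(1+r)^4
    = 2.38390 + 2.46017 + 2.53888 + 2.62010 + 65.62736 = 75.63041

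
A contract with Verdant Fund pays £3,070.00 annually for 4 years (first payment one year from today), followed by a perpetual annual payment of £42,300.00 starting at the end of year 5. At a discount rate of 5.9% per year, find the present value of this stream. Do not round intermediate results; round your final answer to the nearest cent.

£580701.21

PV of 4-year annuity: £3,070.00 × [1 − (1+0.059)^−4] / 0.059 = 10662.27865
Perpetuity value at year 4: £42,300.00 / 0.059 = 716949.15254
PV of perpetuity: 716949.15254 / (1+0.059)^4 = 570038.92881
Total PV = 10662.27865 + 570038.92881 = 580701.20746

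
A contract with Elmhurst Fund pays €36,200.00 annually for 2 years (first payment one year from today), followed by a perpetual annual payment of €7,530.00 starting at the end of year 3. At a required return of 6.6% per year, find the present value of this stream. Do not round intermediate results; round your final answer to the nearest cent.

PV of 2-year annuity: €36,200.00 × [1 − (1+0.066)^−2] / 0.066 = 65814.93828
Perpetuity value at year 2: €7,530.00 / 0.066 = 114090.90909
PV of perpetuity: 114090.90909 / (1+0.066)^2 = 100400.67469
Total PV = 65814.93828 + 100400.67469 = 166215.61297

€166215.61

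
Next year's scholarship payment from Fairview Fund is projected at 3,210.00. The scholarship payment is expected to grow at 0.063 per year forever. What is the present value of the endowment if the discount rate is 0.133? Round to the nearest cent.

Growing perpetuity: P = D₁ / (r − g) = 3,210.0000 / (0.133 − 0.063) = 45,857.14

45857.14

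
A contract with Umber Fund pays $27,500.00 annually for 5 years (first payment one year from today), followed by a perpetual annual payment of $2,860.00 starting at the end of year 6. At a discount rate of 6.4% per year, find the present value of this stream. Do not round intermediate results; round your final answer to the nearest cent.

PV of 5-year annuity: $27,500.00 × [1 − (1+0.064)^−5] / 0.064 = 114590.27383
Perpetuity value at year 5: $2,860.00 / 0.064 = 44687.50000
PV of perpetuity: 44687.50000 / (1+0.064)^5 = 32770.11152
Total PV = 114590.27383 + 32770.11152 = 147360.38536

$147360.39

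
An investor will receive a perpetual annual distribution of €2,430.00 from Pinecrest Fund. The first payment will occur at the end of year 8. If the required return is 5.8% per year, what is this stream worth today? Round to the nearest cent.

Value at end of year 7: C / r = €2,430.00 / 0.058 = €41,896.5517
Discount to today: PV = €41,896.5517 / (1 + 0.058)^7 = €41,896.5517 / 1.483883 = €28,234.40

€28234.40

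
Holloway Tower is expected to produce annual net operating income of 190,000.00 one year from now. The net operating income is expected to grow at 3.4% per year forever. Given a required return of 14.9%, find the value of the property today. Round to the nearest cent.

1652173.91

Growing perpetuity: P = D₁ / (r − g) = 190,000.0000 / (0.149 − 0.034) = 1,652,173.91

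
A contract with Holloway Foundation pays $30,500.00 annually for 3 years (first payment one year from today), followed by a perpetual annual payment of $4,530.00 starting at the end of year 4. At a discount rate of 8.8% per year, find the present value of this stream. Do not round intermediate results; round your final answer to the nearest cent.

$117450.02

PV of 3-year annuity: $30,500.00 × [1 − (1+0.088)^−3] / 0.088 = 77480.50950
Perpetuity value at year 3: $4,530.00 / 0.088 = 51477.27273
PV of perpetuity: 51477.27273 / (1+0.088)^3 = 39969.51181
Total PV = 77480.50950 + 39969.51181 = 117450.02131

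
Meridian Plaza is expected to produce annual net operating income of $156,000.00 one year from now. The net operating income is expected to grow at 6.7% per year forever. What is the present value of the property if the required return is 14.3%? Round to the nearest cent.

$2052631.58

Growing perpetuity: P = D₁ / (r − g) = $156,000.0000 / (0.143 − 0.067) = $2,052,631.58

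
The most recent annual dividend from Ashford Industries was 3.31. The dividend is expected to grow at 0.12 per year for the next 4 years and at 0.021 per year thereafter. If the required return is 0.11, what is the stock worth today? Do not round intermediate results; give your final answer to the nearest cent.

52.90

D_1 = 3.70720
D_2 = 4.15206
D_3 = 4.65031
D_4 = 5.20835
Terminal value at year 4: TV = D_4×(1+g_2)/(r−g_2) = 5.31772/0.089 = 59.74971
P_0 = D_1/(1+r)^1 + D_2/(1+r)^2 + D_3/(1+r)^3 + D_4/(1+r)^4 + TV/(1+r)^4
    = 3.33982 + 3.36991 + 3.40027 + 3.43090 + 39.35899 = 52.89988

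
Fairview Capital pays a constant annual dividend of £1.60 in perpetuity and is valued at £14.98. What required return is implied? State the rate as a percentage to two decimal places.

10.68%

P = C/r ⇒ r = C/P = £1.60/£14.98 = 0.106809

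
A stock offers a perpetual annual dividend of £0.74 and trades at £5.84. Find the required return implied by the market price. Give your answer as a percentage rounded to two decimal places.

P = C/r ⇒ r = C/P = £0.74/£5.84 = 0.126712

12.67%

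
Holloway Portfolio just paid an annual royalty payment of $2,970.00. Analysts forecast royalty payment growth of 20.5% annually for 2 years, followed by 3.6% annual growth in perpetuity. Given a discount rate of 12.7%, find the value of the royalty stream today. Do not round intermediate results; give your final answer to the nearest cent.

$45225.48

D_1 = 3578.85000
D_2 = 4312.51425
Terminal value at year 2: TV = D_2×(1+g_2)/(r−g_2) = 4467.76476/0.091 = 49096.31608
P_0 = D_1/(1+r)^1 + D_2/(1+r)^2 + TV/(1+r)^2
    = 3175.55457 + 3395.33563 + 38654.59026 = 45225.48046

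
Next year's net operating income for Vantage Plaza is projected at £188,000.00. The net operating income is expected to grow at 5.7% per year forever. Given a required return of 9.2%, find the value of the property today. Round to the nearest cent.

Growing perpetuity: P = D₁ / (r − g) = £188,000.0000 / (0.092 − 0.057) = £5,371,428.57

£5371428.57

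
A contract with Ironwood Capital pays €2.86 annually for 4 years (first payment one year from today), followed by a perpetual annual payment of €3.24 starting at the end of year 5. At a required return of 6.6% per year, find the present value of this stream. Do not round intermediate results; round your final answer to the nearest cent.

€47.79

PV of 4-year annuity: €2.86 × [1 − (1+0.066)^−4] / 0.066 = 9.77555
Perpetuity value at year 4: €3.24 / 0.066 = 49.09091
PV of perpetuity: 49.09091 / (1+0.066)^4 = 38.01651
Total PV = 9.77555 + 38.01651 = 47.79206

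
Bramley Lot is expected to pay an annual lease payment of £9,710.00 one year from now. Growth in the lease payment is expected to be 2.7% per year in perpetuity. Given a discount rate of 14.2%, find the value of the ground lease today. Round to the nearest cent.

£84434.78

Growing perpetuity: P = D₁ / (r − g) = £9,710.0000 / (0.142 − 0.027) = £84,434.78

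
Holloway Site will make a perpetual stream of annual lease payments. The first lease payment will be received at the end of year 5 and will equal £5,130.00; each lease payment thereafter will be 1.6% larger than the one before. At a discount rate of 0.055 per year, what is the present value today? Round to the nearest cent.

£106180.05

Value at end of year 4: C₁ / (r − g) = £5,130.00 / (0.055 − 0.016) = £131,538.4615
Discount to today: PV = £131,538.4615 / (1 + 0.055)^4 = £131,538.4615 / 1.238825 = £106,180.05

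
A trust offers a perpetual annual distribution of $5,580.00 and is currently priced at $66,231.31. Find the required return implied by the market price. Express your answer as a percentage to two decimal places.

P = C/r ⇒ r = C/P = $5,580.00/$66,231.31 = 0.084250

8.43%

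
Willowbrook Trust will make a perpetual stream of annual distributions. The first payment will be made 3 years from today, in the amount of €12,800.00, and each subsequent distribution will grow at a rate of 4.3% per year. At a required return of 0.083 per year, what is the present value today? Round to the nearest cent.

€272830.59

Value at end of year 2: C₁ / (r − g) = €12,800.00 / (0.083 − 0.043) = €320,000.0000
Discount to today: PV = €320,000.0000 / (1 + 0.083)^2 = €320,000.0000 / 1.172889 = €272,830.59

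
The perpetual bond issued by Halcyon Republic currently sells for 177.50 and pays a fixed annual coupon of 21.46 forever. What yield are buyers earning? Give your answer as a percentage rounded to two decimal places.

12.09%

P = C/r ⇒ r = C/P = 21.46/177.50 = 0.120901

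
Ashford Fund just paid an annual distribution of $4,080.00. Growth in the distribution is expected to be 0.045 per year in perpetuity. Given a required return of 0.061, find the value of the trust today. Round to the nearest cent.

D₁ = D₀ × (1 + g) = $4,080.00 × 1.045 = $4,263.6000
Growing perpetuity: P = D₁ / (r − g) = $4,263.6000 / (0.061 − 0.045) = $266,475.00

$266475.00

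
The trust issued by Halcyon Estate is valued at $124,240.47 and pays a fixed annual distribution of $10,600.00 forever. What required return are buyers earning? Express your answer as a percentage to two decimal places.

8.53%

P = C/r ⇒ r = C/P = $10,600.00/$124,240.47 = 0.085318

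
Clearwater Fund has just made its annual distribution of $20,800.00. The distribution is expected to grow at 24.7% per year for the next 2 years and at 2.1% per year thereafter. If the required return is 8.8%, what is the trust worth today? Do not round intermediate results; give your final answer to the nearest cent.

D_1 = 25937.60000
D_2 = 32344.18720
Terminal value at year 2: TV = D_2×(1+g_2)/(r−g_2) = 33023.41513/0.067 = 492886.79300
P_0 = D_1/(1+r)^1 + D_2/(1+r)^2 + TV/(1+r)^2
    = 23839.70588 + 27323.63349 + 416379.54913 = 467542.88850

$467542.89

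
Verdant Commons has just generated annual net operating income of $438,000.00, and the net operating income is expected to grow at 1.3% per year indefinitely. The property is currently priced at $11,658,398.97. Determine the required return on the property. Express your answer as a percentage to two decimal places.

D₁ = $438,000.00 × 1.013 = $443,694.0000
P = D₁/(r − g) ⇒ r = D₁/P + g = $443,694.0000/$11,658,398.97 + 0.013 = 0.038058 + 0.013 = 0.051058

5.11%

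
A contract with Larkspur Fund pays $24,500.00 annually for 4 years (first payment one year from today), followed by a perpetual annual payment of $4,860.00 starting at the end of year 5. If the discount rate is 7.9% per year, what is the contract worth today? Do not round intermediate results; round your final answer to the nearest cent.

$126714.22

PV of 4-year annuity: $24,500.00 × [1 − (1+0.079)^−4] / 0.079 = 81328.06045
Perpetuity value at year 4: $4,860.00 / 0.079 = 61518.98734
PV of perpetuity: 61518.98734 / (1+0.079)^4 = 45386.15576
Total PV = 81328.06045 + 45386.15576 = 126714.21621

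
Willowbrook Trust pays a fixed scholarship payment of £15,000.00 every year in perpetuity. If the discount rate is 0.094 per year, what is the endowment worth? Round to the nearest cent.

Level perpetuity: PV = C / r = £15,000.00 / 0.094 = £159,574.47

£159574.47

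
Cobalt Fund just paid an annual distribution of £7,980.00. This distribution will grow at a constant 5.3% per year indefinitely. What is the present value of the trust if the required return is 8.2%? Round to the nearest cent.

D₁ = D₀ × (1 + g) = £7,980.00 × 1.053 = £8,402.9400
Growing perpetuity: P = D₁ / (r − g) = £8,402.9400 / (0.082 − 0.053) = £289,756.55

£289756.55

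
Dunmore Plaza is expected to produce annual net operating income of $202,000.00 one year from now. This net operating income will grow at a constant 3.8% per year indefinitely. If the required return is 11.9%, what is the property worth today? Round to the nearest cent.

Growing perpetuity: P = D₁ / (r − g) = $202,000.0000 / (0.119 − 0.038) = $2,493,827.16

$2493827.16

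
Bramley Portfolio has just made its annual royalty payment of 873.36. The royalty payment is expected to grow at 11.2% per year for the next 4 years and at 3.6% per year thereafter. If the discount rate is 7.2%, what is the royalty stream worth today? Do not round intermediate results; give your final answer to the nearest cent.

D_1 = 971.17632
D_2 = 1079.94807
D_3 = 1200.90225
D_4 = 1335.40330
Terminal value at year 4: TV = D_4×(1+g_2)/(r−g_2) = 1383.47782/0.036 = 38429.93951
P_0 = D_1/(1+r)^1 + D_2/(1+r)^2 + D_3/(1+r)^3 + D_4/(1+r)^4 + TV/(1+r)^4
    = 905.94806 + 939.75209 + 974.81747 + 1011.19125 + 29099.83721 = 32931.54609

32931.55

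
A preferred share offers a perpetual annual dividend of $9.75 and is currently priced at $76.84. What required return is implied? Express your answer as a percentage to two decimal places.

P = C/r ⇒ r = C/P = $9.75/$76.84 = 0.126887

12.69%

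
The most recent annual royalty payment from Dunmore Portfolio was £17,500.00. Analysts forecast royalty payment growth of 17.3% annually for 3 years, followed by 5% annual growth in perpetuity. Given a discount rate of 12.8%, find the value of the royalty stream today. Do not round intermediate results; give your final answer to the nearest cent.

D_1 = 20527.50000
D_2 = 24078.75750
D_3 = 28244.38255
Terminal value at year 3: TV = D_3×(1+g_2)/(r−g_2) = 29656.60167/0.078 = 380212.84199
P_0 = D_1/(1+r)^1 + D_2/(1+r)^2 + D_3/(1+r)^3 + TV/(1+r)^3
    = 18198.13830 + 18924.12786 + 19679.07977 + 264910.68917 = 321712.03509

£321712.04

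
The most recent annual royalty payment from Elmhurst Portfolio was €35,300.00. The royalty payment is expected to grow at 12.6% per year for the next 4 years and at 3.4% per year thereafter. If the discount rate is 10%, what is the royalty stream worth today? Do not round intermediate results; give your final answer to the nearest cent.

D_1 = 39747.80000
D_2 = 44756.02280
D_3 = 50395.28167
D_4 = 56745.08716
Terminal value at year 4: TV = D_4×(1+g_2)/(r−g_2) = 58674.42013/0.066 = 889006.36556
P_0 = D_1/(1+r)^1 + D_2/(1+r)^2 + D_3/(1+r)^3 + D_4/(1+r)^4 + TV/(1+r)^4
    = 36134.36364 + 36988.44860 + 37862.72102 + 38757.65806 + 607203.30958 = 756946.50089

€756946.50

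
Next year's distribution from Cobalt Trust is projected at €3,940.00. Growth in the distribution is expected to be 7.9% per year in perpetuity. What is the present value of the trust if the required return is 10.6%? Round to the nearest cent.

Growing perpetuity: P = D₁ / (r − g) = €3,940.0000 / (0.106 − 0.079) = €145,925.93

€145925.93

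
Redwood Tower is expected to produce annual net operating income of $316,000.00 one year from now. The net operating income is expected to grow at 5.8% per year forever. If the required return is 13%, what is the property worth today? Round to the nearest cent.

Growing perpetuity: P = D₁ / (r − g) = $316,000.0000 / (0.13 − 0.058) = $4,388,888.89

$4388888.89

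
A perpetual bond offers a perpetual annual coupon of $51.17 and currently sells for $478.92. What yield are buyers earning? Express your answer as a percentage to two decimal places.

10.68%

P = C/r ⇒ r = C/P = $51.17/$478.92 = 0.106845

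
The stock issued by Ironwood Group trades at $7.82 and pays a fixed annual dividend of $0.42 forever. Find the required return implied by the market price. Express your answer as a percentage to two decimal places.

5.37%

P = C/r ⇒ r = C/P = $0.42/$7.82 = 0.053708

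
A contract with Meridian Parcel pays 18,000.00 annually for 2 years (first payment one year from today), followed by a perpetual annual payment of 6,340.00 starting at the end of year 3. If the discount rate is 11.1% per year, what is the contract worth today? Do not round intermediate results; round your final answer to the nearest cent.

PV of 2-year annuity: 18,000.00 × [1 − (1+0.111)^−2] / 0.111 = 30784.53660
Perpetuity value at year 2: 6,340.00 / 0.111 = 57117.11712
PV of perpetuity: 57117.11712 / (1+0.111)^2 = 46274.11923
Total PV = 30784.53660 + 46274.11923 = 77058.65583

77058.66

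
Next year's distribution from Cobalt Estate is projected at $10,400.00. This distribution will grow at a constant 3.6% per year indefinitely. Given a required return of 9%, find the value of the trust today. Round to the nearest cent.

$192592.59

Growing perpetuity: P = D₁ / (r − g) = $10,400.0000 / (0.09 − 0.036) = $192,592.59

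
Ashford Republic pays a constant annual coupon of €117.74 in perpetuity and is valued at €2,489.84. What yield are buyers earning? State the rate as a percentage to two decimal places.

P = C/r ⇒ r = C/P = €117.74/€2,489.84 = 0.047288

4.73%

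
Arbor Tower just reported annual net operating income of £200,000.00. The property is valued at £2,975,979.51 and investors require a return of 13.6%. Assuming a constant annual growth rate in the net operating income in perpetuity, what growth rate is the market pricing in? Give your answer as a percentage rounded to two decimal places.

6.45%

P = D₀(1+g)/(r−g) ⇒ P(r−g) = D₀(1+g) ⇒ g(P+D₀) = P·r − D₀
g = (P·r − D₀)/(P + D₀) = (£2,975,979.51×0.136 − £200,000.00) / (£2,975,979.51 + £200,000.00) = 0.064463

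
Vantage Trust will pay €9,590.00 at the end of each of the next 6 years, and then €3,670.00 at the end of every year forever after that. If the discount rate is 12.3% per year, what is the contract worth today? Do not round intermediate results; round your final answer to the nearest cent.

PV of 6-year annuity: €9,590.00 × [1 − (1+0.123)^−6] / 0.123 = 39095.65223
Perpetuity value at year 6: €3,670.00 / 0.123 = 29837.39837
PV of perpetuity: 29837.39837 / (1+0.123)^6 = 14875.87140
Total PV = 39095.65223 + 14875.87140 = 53971.52363

€53971.52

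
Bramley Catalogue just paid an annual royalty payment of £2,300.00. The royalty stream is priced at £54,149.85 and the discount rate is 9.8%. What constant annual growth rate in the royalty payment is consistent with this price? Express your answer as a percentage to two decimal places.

P = D₀(1+g)/(r−g) ⇒ P(r−g) = D₀(1+g) ⇒ g(P+D₀) = P·r − D₀
g = (P·r − D₀)/(P + D₀) = (£54,149.85×0.098 − £2,300.00) / (£54,149.85 + £2,300.00) = 0.053263

5.33%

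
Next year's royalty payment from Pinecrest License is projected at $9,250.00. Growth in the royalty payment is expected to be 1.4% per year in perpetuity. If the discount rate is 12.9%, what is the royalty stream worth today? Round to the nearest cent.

$80434.78

Growing perpetuity: P = D₁ / (r − g) = $9,250.0000 / (0.129 − 0.014) = $80,434.78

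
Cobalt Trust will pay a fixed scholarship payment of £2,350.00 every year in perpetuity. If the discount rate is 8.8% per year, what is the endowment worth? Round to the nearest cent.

£26704.55

Level perpetuity: PV = C / r = £2,350.00 / 0.088 = £26,704.55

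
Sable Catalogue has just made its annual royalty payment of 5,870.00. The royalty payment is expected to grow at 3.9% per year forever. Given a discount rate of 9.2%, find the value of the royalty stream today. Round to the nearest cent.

115074.15

D₁ = D₀ × (1 + g) = 5,870.00 × 1.039 = 6,098.9300
Growing perpetuity: P = D₁ / (r − g) = 6,098.9300 / (0.092 − 0.039) = 115,074.15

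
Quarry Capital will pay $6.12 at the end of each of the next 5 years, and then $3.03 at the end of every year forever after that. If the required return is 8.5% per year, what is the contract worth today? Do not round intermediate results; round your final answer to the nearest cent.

PV of 5-year annuity: $6.12 × [1 − (1+0.085)^−5] / 0.085 = 24.11673
Perpetuity value at year 5: $3.03 / 0.085 = 35.64706
PV of perpetuity: 35.64706 / (1+0.085)^5 = 23.70691
Total PV = 24.11673 + 23.70691 = 47.82364

$47.82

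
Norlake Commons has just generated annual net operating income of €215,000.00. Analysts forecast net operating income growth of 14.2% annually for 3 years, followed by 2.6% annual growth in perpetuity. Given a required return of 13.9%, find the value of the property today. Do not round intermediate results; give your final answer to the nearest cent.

D_1 = 245530.00000
D_2 = 280395.26000
D_3 = 320211.38692
Terminal value at year 3: TV = D_3×(1+g_2)/(r−g_2) = 328536.88298/0.113 = 2907406.04407
P_0 = D_1/(1+r)^1 + D_2/(1+r)^2 + D_3/(1+r)^3 + TV/(1+r)^3
    = 215566.28622 + 216134.06397 + 216703.33718 + 1967589.59247 = 2615993.27983

€2615993.28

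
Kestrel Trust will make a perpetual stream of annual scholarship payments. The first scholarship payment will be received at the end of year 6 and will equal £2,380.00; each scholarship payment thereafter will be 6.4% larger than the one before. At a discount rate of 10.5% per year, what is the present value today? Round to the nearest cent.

Value at end of year 5: C₁ / (r − g) = £2,380.00 / (0.105 − 0.064) = £58,048.7805
Discount to today: PV = £58,048.7805 / (1 + 0.105)^5 = £58,048.7805 / 1.647447 = £35,235.60

£35235.60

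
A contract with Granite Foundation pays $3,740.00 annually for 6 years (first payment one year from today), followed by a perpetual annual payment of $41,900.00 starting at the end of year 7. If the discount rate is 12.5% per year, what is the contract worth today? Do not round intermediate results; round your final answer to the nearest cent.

PV of 6-year annuity: $3,740.00 × [1 − (1+0.125)^−6] / 0.125 = 15161.35609
Perpetuity value at year 6: $41,900.00 / 0.125 = 335200.00000
PV of perpetuity: 335200.00000 / (1+0.125)^6 = 165344.16577
Total PV = 15161.35609 + 165344.16577 = 180505.52185

$180505.52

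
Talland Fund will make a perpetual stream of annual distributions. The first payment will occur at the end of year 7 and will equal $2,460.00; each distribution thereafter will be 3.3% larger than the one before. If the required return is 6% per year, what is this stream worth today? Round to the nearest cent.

$64229.74

Value at end of year 6: C₁ / (r − g) = $2,460.00 / (0.06 − 0.033) = $91,111.1111
Discount to today: PV = $91,111.1111 / (1 + 0.06)^6 = $91,111.1111 / 1.418519 = $64,229.74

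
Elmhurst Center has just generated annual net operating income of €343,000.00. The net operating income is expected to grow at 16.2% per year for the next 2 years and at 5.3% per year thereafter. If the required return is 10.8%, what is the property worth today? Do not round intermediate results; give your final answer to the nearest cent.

€7959547.46

D_1 = 398566.00000
D_2 = 463133.69200
Terminal value at year 2: TV = D_2×(1+g_2)/(r−g_2) = 487679.77768/0.055 = 8866905.04865
P_0 = D_1/(1+r)^1 + D_2/(1+r)^2 + TV/(1+r)^2
    = 359716.60650 + 377247.92126 + 7222582.92876 = 7959547.45651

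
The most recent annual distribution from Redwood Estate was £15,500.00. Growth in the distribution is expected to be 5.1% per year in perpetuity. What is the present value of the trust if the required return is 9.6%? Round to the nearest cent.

D₁ = D₀ × (1 + g) = £15,500.00 × 1.051 = £16,290.5000
Growing perpetuity: P = D₁ / (r − g) = £16,290.5000 / (0.096 − 0.051) = £362,011.11

£362011.11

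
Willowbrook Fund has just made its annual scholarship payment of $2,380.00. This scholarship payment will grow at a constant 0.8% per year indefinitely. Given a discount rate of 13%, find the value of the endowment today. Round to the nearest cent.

$19664.26

D₁ = D₀ × (1 + g) = $2,380.00 × 1.008 = $2,399.0400
Growing perpetuity: P = D₁ / (r − g) = $2,399.0400 / (0.13 − 0.008) = $19,664.26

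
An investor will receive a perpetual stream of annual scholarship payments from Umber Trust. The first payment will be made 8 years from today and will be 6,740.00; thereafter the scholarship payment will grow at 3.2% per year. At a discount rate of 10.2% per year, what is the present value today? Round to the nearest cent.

Value at end of year 7: C₁ / (r − g) = 6,740.00 / (0.102 − 0.032) = 96,285.7143
Discount to today: PV = 96,285.7143 / (1 + 0.102)^7 = 96,285.7143 / 1.973655 = 48,785.49

48785.49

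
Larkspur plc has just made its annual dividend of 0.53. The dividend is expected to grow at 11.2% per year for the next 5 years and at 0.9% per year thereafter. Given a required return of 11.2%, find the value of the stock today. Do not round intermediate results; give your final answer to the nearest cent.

7.84

D_1 = 0.58936
D_2 = 0.65537
D_3 = 0.72877
D_4 = 0.81039
D_5 = 0.90116
Terminal value at year 5: TV = D_5×(1+g_2)/(r−g_2) = 0.90927/0.103 = 8.82783
P_0 = D_1/(1+r)^1 + D_2/(1+r)^2 + D_3/(1+r)^3 + D_4/(1+r)^4 + D_5/(1+r)^5 + TV/(1+r)^5
    = 0.53000 + 0.53000 + 0.53000 + 0.53000 + 0.53000 + 5.19194 = 7.84194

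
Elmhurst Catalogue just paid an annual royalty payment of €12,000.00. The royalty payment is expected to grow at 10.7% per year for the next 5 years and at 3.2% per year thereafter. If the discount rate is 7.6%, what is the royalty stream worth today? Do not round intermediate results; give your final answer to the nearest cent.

€389792.55

D_1 = 13284.00000
D_2 = 14705.38800
D_3 = 16278.86452
D_4 = 18020.70302
D_5 = 19948.91824
Terminal value at year 5: TV = D_5×(1+g_2)/(r−g_2) = 20587.28363/0.044 = 467892.80968
P_0 = D_1/(1+r)^1 + D_2/(1+r)^2 + D_3/(1+r)^3 + D_4/(1+r)^4 + D_5/(1+r)^5 + TV/(1+r)^5
    = 12345.72491 + 12701.41029 + 13067.34311 + 13443.81861 + 13831.14052 + 324403.11413 = 389792.55158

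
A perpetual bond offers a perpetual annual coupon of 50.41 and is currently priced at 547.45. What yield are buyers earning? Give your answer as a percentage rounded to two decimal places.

9.21%

P = C/r ⇒ r = C/P = 50.41/547.45 = 0.092081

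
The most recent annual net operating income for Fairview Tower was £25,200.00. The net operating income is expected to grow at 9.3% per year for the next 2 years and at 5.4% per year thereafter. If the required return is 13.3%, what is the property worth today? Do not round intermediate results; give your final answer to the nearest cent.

£360654.47

D_1 = 27543.60000
D_2 = 30105.15480
Terminal value at year 2: TV = D_2×(1+g_2)/(r−g_2) = 31730.83316/0.079 = 401656.11594
P_0 = D_1/(1+r)^1 + D_2/(1+r)^2 + TV/(1+r)^2
    = 24310.32657 + 23452.06261 + 312892.07584 = 360654.46501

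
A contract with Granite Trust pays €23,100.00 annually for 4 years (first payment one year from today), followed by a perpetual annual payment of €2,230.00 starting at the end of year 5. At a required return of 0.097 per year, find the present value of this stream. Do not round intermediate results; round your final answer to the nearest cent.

€89576.70

PV of 4-year annuity: €23,100.00 × [1 − (1+0.097)^−4] / 0.097 = 73701.95688
Perpetuity value at year 4: €2,230.00 / 0.097 = 22989.69072
PV of perpetuity: 22989.69072 / (1+0.097)^4 = 15874.73991
Total PV = 73701.95688 + 15874.73991 = 89576.69678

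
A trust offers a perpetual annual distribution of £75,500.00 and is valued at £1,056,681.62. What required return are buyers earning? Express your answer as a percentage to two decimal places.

P = C/r ⇒ r = C/P = £75,500.00/£1,056,681.62 = 0.071450

7.15%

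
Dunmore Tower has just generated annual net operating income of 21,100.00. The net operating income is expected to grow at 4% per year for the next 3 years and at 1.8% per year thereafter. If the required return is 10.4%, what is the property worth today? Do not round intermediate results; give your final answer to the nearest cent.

D_1 = 21944.00000
D_2 = 22821.76000
D_3 = 23734.63040
Terminal value at year 3: TV = D_3×(1+g_2)/(r−g_2) = 24161.85375/0.086 = 280951.78776
P_0 = D_1/(1+r)^1 + D_2/(1+r)^2 + D_3/(1+r)^3 + TV/(1+r)^3
    = 19876.81159 + 18724.53266 + 17639.05251 + 208797.15642 = 265037.55318

265037.55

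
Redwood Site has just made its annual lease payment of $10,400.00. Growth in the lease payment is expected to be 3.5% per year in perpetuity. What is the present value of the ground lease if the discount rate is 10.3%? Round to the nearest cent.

$158294.12

D₁ = D₀ × (1 + g) = $10,400.00 × 1.035 = $10,764.0000
Growing perpetuity: P = D₁ / (r − g) = $10,764.0000 / (0.103 − 0.035) = $158,294.12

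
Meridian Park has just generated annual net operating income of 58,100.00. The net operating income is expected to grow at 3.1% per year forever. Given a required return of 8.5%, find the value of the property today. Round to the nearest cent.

1109279.63

D₁ = D₀ × (1 + g) = 58,100.00 × 1.031 = 59,901.1000
Growing perpetuity: P = D₁ / (r − g) = 59,901.1000 / (0.085 − 0.031) = 1,109,279.63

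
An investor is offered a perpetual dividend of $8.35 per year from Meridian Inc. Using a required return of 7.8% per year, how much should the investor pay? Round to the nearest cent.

Level perpetuity: PV = C / r = $8.35 / 0.078 = $107.05

$107.05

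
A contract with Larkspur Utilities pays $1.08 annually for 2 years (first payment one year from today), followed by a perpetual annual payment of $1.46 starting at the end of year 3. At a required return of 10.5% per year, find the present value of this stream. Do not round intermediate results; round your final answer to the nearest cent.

PV of 2-year annuity: $1.08 × [1 − (1+0.105)^−2] / 0.105 = 1.86188
Perpetuity value at year 2: $1.46 / 0.105 = 13.90476
PV of perpetuity: 13.90476 / (1+0.105)^2 = 11.38778
Total PV = 1.86188 + 11.38778 = 13.24966

$13.25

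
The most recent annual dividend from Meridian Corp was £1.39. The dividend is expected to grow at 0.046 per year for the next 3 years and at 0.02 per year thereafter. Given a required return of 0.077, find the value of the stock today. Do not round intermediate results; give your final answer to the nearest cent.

£26.72

D_1 = 1.45394
D_2 = 1.52082
D_3 = 1.59078
Terminal value at year 3: TV = D_3×(1+g_2)/(r−g_2) = 1.62259/0.057 = 28.46657
P_0 = D_1/(1+r)^1 + D_2/(1+r)^2 + D_3/(1+r)^3 + TV/(1+r)^3
    = 1.34999 + 1.31113 + 1.27339 + 22.78705 = 26.72157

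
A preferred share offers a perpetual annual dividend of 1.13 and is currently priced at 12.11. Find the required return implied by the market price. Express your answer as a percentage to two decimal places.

9.33%

P = C/r ⇒ r = C/P = 1.13/12.11 = 0.093311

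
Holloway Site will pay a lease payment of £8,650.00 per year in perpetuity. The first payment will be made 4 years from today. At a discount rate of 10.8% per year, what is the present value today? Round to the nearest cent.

£58880.71

Value at end of year 3: C / r = £8,650.00 / 0.108 = £80,092.5926
Discount to today: PV = £80,092.5926 / (1 + 0.108)^3 = £80,092.5926 / 1.360252 = £58,880.71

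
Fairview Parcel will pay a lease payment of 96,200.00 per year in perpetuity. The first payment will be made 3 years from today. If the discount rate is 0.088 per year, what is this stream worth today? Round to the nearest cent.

Value at end of year 2: C / r = 96,200.00 / 0.088 = 1,093,181.8182
Discount to today: PV = 1,093,181.8182 / (1 + 0.088)^2 = 1,093,181.8182 / 1.183744 = 923,495.13

923495.13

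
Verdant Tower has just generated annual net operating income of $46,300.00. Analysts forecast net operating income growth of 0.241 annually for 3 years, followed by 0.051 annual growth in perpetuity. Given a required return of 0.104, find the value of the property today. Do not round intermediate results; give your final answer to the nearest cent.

D_1 = 57458.30000
D_2 = 71305.75030
D_3 = 88490.43612
Terminal value at year 3: TV = D_3×(1+g_2)/(r−g_2) = 93003.44836/0.053 = 1754782.04461
P_0 = D_1/(1+r)^1 + D_2/(1+r)^2 + D_3/(1+r)^3 + TV/(1+r)^3
    = 52045.56159 + 58504.11407 + 65764.13548 + 1304115.21484 = 1480429.02598

$1480429.03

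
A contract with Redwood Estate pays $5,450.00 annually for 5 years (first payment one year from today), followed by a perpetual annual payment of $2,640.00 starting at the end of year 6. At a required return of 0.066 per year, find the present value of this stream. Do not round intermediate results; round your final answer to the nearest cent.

PV of 5-year annuity: $5,450.00 × [1 − (1+0.066)^−5] / 0.066 = 22587.45915
Perpetuity value at year 5: $2,640.00 / 0.066 = 40000.00000
PV of perpetuity: 40000.00000 / (1+0.066)^5 = 29058.55190
Total PV = 22587.45915 + 29058.55190 = 51646.01105

$51646.01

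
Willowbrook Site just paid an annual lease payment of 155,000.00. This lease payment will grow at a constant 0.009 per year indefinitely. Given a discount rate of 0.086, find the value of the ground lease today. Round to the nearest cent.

D₁ = D₀ × (1 + g) = 155,000.00 × 1.009 = 156,395.0000
Growing perpetuity: P = D₁ / (r − g) = 156,395.0000 / (0.086 − 0.009) = 2,031,103.90

2031103.90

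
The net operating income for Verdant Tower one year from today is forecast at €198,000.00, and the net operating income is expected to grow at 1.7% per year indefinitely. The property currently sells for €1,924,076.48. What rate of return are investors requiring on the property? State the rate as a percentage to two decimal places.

11.99%

P = D₁/(r − g) ⇒ r = D₁/P + g = €198,000.0000/€1,924,076.48 + 0.017 = 0.102907 + 0.017 = 0.119907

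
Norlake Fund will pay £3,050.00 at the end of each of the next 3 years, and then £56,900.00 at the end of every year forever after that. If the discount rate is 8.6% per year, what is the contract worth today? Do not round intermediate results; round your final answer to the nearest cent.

£524340.06

PV of 3-year annuity: £3,050.00 × [1 − (1+0.086)^−3] / 0.086 = 7775.82038
Perpetuity value at year 3: £56,900.00 / 0.086 = 661627.90698
PV of perpetuity: 661627.90698 / (1+0.086)^3 = 516564.24150
Total PV = 7775.82038 + 516564.24150 = 524340.06188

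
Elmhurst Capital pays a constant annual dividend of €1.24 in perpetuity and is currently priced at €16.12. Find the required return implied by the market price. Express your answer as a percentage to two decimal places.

P = C/r ⇒ r = C/P = €1.24/€16.12 = 0.076923

7.69%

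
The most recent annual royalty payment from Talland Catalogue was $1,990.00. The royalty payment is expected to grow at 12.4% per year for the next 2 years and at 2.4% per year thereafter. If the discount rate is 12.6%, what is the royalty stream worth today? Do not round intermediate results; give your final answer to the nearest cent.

D_1 = 2236.76000
D_2 = 2514.11824
Terminal value at year 2: TV = D_2×(1+g_2)/(r−g_2) = 2574.45708/0.102 = 25239.77527
P_0 = D_1/(1+r)^1 + D_2/(1+r)^2 + TV/(1+r)^2
    = 1986.46536 + 1982.93701 + 19907.13230 = 23876.53467

$23876.53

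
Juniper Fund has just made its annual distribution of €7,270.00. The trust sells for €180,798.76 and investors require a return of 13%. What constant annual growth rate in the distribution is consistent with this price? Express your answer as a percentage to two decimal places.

P = D₀(1+g)/(r−g) ⇒ P(r−g) = D₀(1+g) ⇒ g(P+D₀) = P·r − D₀
g = (P·r − D₀)/(P + D₀) = (€180,798.76×0.13 − €7,270.00) / (€180,798.76 + €7,270.00) = 0.086319

8.63%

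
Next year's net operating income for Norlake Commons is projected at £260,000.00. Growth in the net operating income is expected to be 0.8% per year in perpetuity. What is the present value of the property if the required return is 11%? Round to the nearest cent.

Growing perpetuity: P = D₁ / (r − g) = £260,000.0000 / (0.11 − 0.008) = £2,549,019.61

£2549019.61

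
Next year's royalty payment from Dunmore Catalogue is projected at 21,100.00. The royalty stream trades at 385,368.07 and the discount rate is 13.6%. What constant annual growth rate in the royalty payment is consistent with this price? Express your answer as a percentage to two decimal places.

P = D₁/(r−g) ⇒ g = r − D₁/P = 0.136 − 21,100.00/385,368.07 = 0.081247

8.12%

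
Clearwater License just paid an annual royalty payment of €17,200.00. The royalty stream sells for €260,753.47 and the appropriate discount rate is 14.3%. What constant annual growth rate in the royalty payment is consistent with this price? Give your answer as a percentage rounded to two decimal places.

P = D₀(1+g)/(r−g) ⇒ P(r−g) = D₀(1+g) ⇒ g(P+D₀) = P·r − D₀
g = (P·r − D₀)/(P + D₀) = (€260,753.47×0.143 − €17,200.00) / (€260,753.47 + €17,200.00) = 0.072270

7.23%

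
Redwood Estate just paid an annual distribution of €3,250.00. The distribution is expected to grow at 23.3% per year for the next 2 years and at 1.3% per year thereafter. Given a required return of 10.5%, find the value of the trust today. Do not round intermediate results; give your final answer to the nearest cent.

D_1 = 4007.25000
D_2 = 4940.93925
Terminal value at year 2: TV = D_2×(1+g_2)/(r−g_2) = 5005.17146/0.092 = 54404.03761
P_0 = D_1/(1+r)^1 + D_2/(1+r)^2 + TV/(1+r)^2
    = 3626.47059 + 4046.55044 + 44556.03907 = 52229.06010

€52229.06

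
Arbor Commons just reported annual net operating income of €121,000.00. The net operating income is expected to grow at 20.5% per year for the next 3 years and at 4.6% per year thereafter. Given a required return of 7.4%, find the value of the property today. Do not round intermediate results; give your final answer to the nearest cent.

€6843185.72

D_1 = 145805.00000
D_2 = 175695.02500
D_3 = 211712.50512
Terminal value at year 3: TV = D_3×(1+g_2)/(r−g_2) = 221451.28036/0.028 = 7908974.29860
P_0 = D_1/(1+r)^1 + D_2/(1+r)^2 + D_3/(1+r)^3 + TV/(1+r)^3
    = 135758.84544 + 152317.88524 + 170896.69620 + 6384212.29378 = 6843185.72066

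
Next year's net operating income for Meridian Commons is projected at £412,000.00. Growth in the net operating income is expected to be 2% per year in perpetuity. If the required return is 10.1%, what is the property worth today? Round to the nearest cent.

£5086419.75

Growing perpetuity: P = D₁ / (r − g) = £412,000.0000 / (0.101 − 0.02) = £5,086,419.75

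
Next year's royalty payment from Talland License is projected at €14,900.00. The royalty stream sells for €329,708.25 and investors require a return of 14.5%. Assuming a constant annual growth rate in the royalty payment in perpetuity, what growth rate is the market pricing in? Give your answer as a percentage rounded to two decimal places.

P = D₁/(r−g) ⇒ g = r − D₁/P = 0.145 − €14,900.00/€329,708.25 = 0.099809

9.98%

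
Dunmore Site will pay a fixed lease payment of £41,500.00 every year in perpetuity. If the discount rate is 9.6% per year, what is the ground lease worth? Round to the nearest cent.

£432291.67

Level perpetuity: PV = C / r = £41,500.00 / 0.096 = £432,291.67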